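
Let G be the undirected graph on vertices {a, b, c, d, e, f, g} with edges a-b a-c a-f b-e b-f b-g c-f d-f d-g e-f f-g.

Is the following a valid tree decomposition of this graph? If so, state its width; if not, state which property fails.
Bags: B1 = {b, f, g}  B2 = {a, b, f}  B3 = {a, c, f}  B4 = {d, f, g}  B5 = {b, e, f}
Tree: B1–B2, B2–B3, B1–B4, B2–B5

Yes; width 2.

Checking the three conditions: (i) the bags cover all of {a, b, c, d, e, f, g}; (ii) for each edge, some bag contains both endpoints; (iii) the bags containing any fixed vertex form a subtree. All hold, so the decomposition is valid with width 3 − 1 = 2.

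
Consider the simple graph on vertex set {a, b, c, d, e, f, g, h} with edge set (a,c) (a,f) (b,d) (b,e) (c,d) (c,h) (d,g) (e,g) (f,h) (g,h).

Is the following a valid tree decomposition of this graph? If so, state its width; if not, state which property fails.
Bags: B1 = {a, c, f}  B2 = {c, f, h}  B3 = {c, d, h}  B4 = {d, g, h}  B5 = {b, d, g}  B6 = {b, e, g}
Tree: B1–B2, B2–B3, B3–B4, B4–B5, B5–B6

Every vertex of G appears in some bag (union = {a, b, c, d, e, f, g, h}); every edge is covered by a bag; and for each vertex v the set of bags containing v is connected in the bag tree. The decomposition is therefore valid. The largest bag has 3 vertices, so the width is 2.

Yes; width 2.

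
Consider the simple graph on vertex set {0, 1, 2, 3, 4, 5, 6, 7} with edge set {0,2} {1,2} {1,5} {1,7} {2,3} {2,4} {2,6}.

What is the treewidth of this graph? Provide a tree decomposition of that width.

The largest bag has 2 vertices, giving width 1; this decomposition certifies tw(G) ≤ 1. G has an edge, so its treewidth is at least 1. Therefore the treewidth is 1.

Treewidth 1.
Bags: B1 = {1, 7}  B2 = {1, 2}  B3 = {1, 5}  B4 = {0, 2}  B5 = {2, 3}  B6 = {2, 6}  B7 = {2, 4}
Tree: B1–B2, B2–B3, B2–B4, B2–B5, B4–B6, B4–B7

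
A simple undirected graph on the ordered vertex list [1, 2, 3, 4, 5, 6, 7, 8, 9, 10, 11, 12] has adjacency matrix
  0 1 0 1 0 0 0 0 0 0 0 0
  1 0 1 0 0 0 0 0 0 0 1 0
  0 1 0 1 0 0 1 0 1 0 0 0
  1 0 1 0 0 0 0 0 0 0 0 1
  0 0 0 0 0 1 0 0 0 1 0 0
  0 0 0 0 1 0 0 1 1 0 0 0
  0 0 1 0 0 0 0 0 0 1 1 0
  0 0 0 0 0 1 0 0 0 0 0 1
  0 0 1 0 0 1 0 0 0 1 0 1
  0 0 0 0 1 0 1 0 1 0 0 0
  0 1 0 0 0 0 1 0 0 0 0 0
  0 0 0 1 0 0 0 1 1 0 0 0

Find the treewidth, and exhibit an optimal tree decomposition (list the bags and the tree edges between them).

Every bag has size at most 4, so the width is 4 − 1 = 3 and tw(G) ≤ 3. For the lower bound: the 4 vertex sets {5,6,8}, {10}, {9}, {3,4,7,12} are disjoint, each induces a connected subgraph, and every pair is joined by at least one edge of G. Contracting each set to a single vertex therefore yields K_{4} as a minor, and since treewidth is minor-monotone, tw(G) ≥ tw(K_{4}) = 3. The upper and lower bounds meet at 3, so that is the treewidth.

Treewidth 3.
One such decomposition:
Bags: B1 = {5, 6, 8, 10}  B2 = {6, 8, 9, 10}  B3 = {8, 9, 10, 12}  B4 = {7, 9, 10, 12}  B5 = {3, 7, 9, 12}  B6 = {3, 4, 7, 12}  B7 = {3, 4, 7, 11}  B8 = {2, 3, 4, 11}  B9 = {1, 2, 4, 11}
Tree: B1–B2, B2–B3, B3–B4, B4–B5, B5–B6, B6–B7, B7–B8, B8–B9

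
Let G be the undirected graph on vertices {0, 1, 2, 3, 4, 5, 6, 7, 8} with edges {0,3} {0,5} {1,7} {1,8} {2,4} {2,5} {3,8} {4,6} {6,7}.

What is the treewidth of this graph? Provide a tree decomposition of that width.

Treewidth 2.
One optimal decomposition is:
Bags: B1 = {0, 2, 5}  B2 = {0, 2, 4}  B3 = {0, 4, 6}  B4 = {0, 6, 7}  B5 = {0, 1, 7}  B6 = {0, 1, 8}  B7 = {0, 3, 8}
Tree: B1–B2, B2–B3, B3–B4, B4–B5, B5–B6, B6–B7

The largest bag has 3 vertices, giving width 2; this decomposition certifies tw(G) ≤ 2. For the lower bound, G contains the cycle 0–5–2–4–6–7–1–8–3–0, so G is not a forest; only forests have treewidth ≤ 1, hence tw(G) ≥ 2. Combining the bounds, tw(G) = 2.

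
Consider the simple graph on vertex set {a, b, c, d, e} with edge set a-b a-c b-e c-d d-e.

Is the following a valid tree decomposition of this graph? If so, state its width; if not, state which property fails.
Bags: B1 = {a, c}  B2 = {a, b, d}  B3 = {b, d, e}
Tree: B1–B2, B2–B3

No — edge (d,c) lies in no bag.

A tree decomposition must satisfy three properties: every vertex lies in some bag; for every edge, both endpoints lie together in some bag; and for every vertex, the bags containing it form a connected subtree. Here edge (d,c) lies in no bag, so the decomposition is invalid.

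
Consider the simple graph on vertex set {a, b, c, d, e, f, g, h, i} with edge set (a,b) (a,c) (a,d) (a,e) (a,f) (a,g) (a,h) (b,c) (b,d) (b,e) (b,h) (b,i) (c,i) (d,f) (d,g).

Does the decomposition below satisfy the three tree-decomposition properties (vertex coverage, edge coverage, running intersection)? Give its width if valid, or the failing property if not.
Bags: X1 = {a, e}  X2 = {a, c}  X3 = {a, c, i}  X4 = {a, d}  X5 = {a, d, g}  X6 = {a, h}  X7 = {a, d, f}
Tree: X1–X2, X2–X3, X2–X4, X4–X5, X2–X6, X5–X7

A tree decomposition must satisfy three properties: every vertex lies in some bag; for every edge, both endpoints lie together in some bag; and for every vertex, the bags containing it form a connected subtree. Here vertex b appears in no bag, so the decomposition is invalid.

No — vertex b appears in no bag.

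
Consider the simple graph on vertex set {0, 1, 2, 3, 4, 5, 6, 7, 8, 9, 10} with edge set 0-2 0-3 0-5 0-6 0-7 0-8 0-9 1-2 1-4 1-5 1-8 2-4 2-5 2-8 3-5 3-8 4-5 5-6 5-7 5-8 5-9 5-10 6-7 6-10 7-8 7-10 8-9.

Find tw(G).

3

A width-3 tree decomposition is:
Bags: B1 = {0, 2, 5, 8}  B2 = {0, 5, 7, 8}  B3 = {0, 3, 5, 8}  B4 = {0, 5, 8, 9}  B5 = {0, 5, 6, 7}  B6 = {5, 6, 7, 10}  B7 = {1, 2, 5, 8}  B8 = {1, 2, 4, 5}
Tree: B1–B2, B2–B3, B3–B4, B2–B5, B5–B6, B1–B7, B7–B8
Every bag has size at most 4, so the width is 4 − 1 = 3 and tw(G) ≤ 3. Conversely, {0, 5, 8, 9} is a clique of size 4, and the vertices of any clique must share a bag in every tree decomposition; so some bag has ≥ 4 vertices and tw(G) ≥ 3. Hence tw(G) = 3 exactly.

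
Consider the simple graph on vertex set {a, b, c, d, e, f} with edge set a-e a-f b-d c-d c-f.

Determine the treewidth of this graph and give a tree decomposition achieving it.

The largest bag has 2 vertices, giving width 1; this decomposition certifies tw(G) ≤ 1. Since G has at least one edge (e.g. e–a), it is not an edgeless graph, so tw(G) ≥ 1. The upper and lower bounds meet at 1, so that is the treewidth.

Treewidth 1.
Bags: B1 = {a, e}  B2 = {a, f}  B3 = {c, f}  B4 = {c, d}  B5 = {b, d}
Tree: B1–B2, B2–B3, B3–B4, B4–B5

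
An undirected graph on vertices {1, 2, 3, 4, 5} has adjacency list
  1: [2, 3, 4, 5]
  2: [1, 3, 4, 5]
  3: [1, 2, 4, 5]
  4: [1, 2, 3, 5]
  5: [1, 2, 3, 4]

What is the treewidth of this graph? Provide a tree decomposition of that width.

With just one bag of size 5, the width is 5 − 1 = 4, so tw(G) ≤ 4. Conversely, {1, 2, 3, 4, 5} is a clique of size 5, and the vertices of any clique must share a bag in every tree decomposition; so some bag has ≥ 5 vertices and tw(G) ≥ 4. The upper and lower bounds meet at 4, so that is the treewidth.

Treewidth 4.
One such decomposition:
Bags: B1 = {1, 2, 3, 4, 5}
Tree: (single bag)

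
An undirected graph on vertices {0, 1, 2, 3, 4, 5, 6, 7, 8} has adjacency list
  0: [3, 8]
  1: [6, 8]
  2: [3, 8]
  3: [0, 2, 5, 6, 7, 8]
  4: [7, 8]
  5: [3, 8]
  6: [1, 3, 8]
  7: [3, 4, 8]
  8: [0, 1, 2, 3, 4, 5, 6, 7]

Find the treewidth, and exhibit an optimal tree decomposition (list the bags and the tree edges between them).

Every bag has size at most 3, so the width is 3 − 1 = 2 and tw(G) ≤ 2. Conversely, {1, 6, 8} is a clique of size 3, and the vertices of any clique must share a bag in every tree decomposition; so some bag has ≥ 3 vertices and tw(G) ≥ 2. Therefore the treewidth is 2.

Treewidth 2.
Bags: B1 = {3, 6, 8}  B2 = {2, 3, 8}  B3 = {3, 7, 8}  B4 = {3, 5, 8}  B5 = {0, 3, 8}  B6 = {4, 7, 8}  B7 = {1, 6, 8}
Tree: B1–B2, B1–B3, B2–B4, B4–B5, B3–B6, B1–B7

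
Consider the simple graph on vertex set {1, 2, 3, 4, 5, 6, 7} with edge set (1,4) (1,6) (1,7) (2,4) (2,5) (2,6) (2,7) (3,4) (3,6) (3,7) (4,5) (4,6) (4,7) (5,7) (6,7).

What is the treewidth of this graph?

A width-3 tree decomposition is:
Bags: B1 = {1, 4, 6, 7}  B2 = {2, 4, 6, 7}  B3 = {2, 4, 5, 7}  B4 = {3, 4, 6, 7}
Tree: B1–B2, B2–B3, B1–B4
Each bag holds 4 vertices, so the decomposition has width 3, which upper-bounds the treewidth. Conversely, {2, 4, 5, 7} is a clique of size 4, and the vertices of any clique must share a bag in every tree decomposition; so some bag has ≥ 4 vertices and tw(G) ≥ 3. Therefore the treewidth is 3.

3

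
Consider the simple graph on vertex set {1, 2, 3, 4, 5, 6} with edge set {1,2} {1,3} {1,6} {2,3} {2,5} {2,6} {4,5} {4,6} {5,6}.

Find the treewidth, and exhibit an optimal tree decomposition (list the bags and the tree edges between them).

Each bag holds 3 vertices, so the decomposition has width 2, which upper-bounds the treewidth. Conversely, {1, 2, 3} is a clique of size 3, and the vertices of any clique must share a bag in every tree decomposition; so some bag has ≥ 3 vertices and tw(G) ≥ 2. Combining the bounds, tw(G) = 2.

Treewidth 2.
Bags: B1 = {2, 5, 6}  B2 = {1, 2, 6}  B3 = {4, 5, 6}  B4 = {1, 2, 3}
Tree: B1–B2, B1–B3, B2–B4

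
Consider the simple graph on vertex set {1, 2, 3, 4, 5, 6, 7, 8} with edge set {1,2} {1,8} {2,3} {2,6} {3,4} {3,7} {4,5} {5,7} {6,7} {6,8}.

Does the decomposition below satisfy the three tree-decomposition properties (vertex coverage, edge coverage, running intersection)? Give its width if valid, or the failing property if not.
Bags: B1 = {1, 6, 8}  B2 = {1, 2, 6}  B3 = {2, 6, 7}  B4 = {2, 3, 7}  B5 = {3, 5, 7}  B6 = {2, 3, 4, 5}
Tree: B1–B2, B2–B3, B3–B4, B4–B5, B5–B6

No — bags containing vertex 2 are not connected in the tree.

A tree decomposition must satisfy three properties: every vertex lies in some bag; for every edge, both endpoints lie together in some bag; and for every vertex, the bags containing it form a connected subtree. Here bags containing vertex 2 are not connected in the tree, so the decomposition is invalid.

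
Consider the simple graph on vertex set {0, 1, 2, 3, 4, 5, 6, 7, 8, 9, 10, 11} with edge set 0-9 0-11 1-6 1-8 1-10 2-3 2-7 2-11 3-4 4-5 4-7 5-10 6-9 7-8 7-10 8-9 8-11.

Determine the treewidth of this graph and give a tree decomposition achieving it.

Treewidth 3.
Bags: B1 = {2, 3, 4, 5}  B2 = {2, 4, 5, 7}  B3 = {2, 5, 7, 10}  B4 = {2, 7, 10, 11}  B5 = {7, 8, 10, 11}  B6 = {1, 8, 10, 11}  B7 = {0, 1, 8, 11}  B8 = {0, 1, 8, 9}  B9 = {0, 1, 6, 9}
Tree: B1–B2, B2–B3, B3–B4, B4–B5, B5–B6, B6–B7, B7–B8, B8–B9

Every bag has size at most 4, so the width is 4 − 1 = 3 and tw(G) ≤ 3. For the lower bound: the 4 vertex sets {3,4,5}, {2}, {7}, {1,8,10,11} are disjoint, each induces a connected subgraph, and every pair is joined by at least one edge of G. Contracting each set to a single vertex therefore yields K_{4} as a minor, and since treewidth is minor-monotone, tw(G) ≥ tw(K_{4}) = 3. The upper and lower bounds meet at 3, so that is the treewidth.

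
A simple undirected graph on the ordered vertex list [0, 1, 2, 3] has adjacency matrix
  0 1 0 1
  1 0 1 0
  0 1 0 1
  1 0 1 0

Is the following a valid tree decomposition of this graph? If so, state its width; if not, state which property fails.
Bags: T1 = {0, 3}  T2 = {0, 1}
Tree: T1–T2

No — vertex 2 appears in no bag.

A tree decomposition must satisfy three properties: every vertex lies in some bag; for every edge, both endpoints lie together in some bag; and for every vertex, the bags containing it form a connected subtree. Here vertex 2 appears in no bag, so the decomposition is invalid.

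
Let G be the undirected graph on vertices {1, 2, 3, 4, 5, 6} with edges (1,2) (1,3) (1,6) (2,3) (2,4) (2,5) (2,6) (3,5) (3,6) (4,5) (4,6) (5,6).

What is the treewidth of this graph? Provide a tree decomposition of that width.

Treewidth 3.
One such decomposition:
Bags: B1 = {2, 3, 5, 6}  B2 = {2, 4, 5, 6}  B3 = {1, 2, 3, 6}
Tree: B1–B2, B1–B3

The largest bag has 4 vertices, giving width 3; this decomposition certifies tw(G) ≤ 3. For the lower bound, the 4 vertices {1, 2, 3, 6} are pairwise adjacent, and any tree decomposition puts a clique entirely inside one bag — forcing width ≥ 3. The upper and lower bounds meet at 3, so that is the treewidth.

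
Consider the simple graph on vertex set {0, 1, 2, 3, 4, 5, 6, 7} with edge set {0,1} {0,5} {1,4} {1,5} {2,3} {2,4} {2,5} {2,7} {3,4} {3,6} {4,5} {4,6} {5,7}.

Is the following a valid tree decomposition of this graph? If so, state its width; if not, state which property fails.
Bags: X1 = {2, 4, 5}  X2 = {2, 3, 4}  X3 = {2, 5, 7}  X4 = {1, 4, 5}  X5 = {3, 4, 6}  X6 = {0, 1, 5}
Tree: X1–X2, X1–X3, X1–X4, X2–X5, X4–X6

Yes; width 2.

Every vertex of G appears in some bag (union = {0, 1, 2, 3, 4, 5, 6, 7}); every edge is covered by a bag; and for each vertex v the set of bags containing v is connected in the bag tree. The decomposition is therefore valid. The largest bag has 3 vertices, so the width is 2.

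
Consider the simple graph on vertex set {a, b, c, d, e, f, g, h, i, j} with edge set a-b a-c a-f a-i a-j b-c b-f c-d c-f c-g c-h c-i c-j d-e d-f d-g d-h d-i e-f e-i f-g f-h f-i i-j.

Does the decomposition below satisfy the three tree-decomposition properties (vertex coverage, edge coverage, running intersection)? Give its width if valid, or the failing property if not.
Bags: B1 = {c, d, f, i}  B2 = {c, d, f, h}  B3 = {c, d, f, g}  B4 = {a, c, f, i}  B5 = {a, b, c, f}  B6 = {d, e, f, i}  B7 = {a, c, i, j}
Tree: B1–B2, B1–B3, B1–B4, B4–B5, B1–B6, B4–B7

Yes; width 3.

Vertex coverage: the bags together contain {a, b, c, d, e, f, g, h, i, j}, the full vertex set. Edge coverage: each edge of G has both endpoints in at least one bag. Running intersection: for every vertex, the bags containing it form a connected subtree. All three properties hold, so this is a valid tree decomposition of width max|bag| − 1 = 3, and hence tw(G) ≤ 3.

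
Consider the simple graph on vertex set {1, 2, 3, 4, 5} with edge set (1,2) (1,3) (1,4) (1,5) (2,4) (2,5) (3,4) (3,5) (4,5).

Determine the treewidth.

A width-3 tree decomposition is:
Bags: B1 = {1, 2, 4, 5}  B2 = {1, 3, 4, 5}
Tree: B1–B2
The largest bag has 4 vertices, giving width 3; this decomposition certifies tw(G) ≤ 3. Conversely, {1, 2, 4, 5} is a clique of size 4, and the vertices of any clique must share a bag in every tree decomposition; so some bag has ≥ 4 vertices and tw(G) ≥ 3. Hence tw(G) = 3 exactly.

3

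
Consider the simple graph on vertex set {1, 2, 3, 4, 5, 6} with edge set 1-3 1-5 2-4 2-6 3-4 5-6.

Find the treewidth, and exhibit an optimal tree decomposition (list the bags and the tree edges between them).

Treewidth 2.
One optimal decomposition is:
Bags: B1 = {1, 3, 4}  B2 = {1, 2, 4}  B3 = {1, 2, 6}  B4 = {1, 5, 6}
Tree: B1–B2, B2–B3, B3–B4

Each bag holds 3 vertices, so the decomposition has width 2, which upper-bounds the treewidth. For the lower bound, G contains the cycle 1–3–4–2–6–5–1, so G is not a forest; only forests have treewidth ≤ 1, hence tw(G) ≥ 2. Combining the bounds, tw(G) = 2.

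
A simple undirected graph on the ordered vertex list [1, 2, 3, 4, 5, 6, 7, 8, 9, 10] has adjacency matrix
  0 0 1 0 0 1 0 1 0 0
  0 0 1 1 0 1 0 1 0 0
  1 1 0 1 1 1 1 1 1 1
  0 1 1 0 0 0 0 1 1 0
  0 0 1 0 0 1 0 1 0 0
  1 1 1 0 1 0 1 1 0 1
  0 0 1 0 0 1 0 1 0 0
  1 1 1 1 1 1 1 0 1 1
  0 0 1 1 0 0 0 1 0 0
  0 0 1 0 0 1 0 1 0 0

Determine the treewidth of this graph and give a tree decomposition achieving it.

Treewidth 3.
One optimal decomposition is:
Bags: B1 = {2, 3, 6, 8}  B2 = {3, 6, 7, 8}  B3 = {3, 6, 8, 10}  B4 = {1, 3, 6, 8}  B5 = {2, 3, 4, 8}  B6 = {3, 4, 8, 9}  B7 = {3, 5, 6, 8}
Tree: B1–B2, B2–B3, B3–B4, B1–B5, B5–B6, B4–B7

Each bag holds 4 vertices, so the decomposition has width 3, which upper-bounds the treewidth. For the lower bound, the 4 vertices {3, 4, 8, 9} are pairwise adjacent, and any tree decomposition puts a clique entirely inside one bag — forcing width ≥ 3. The upper and lower bounds meet at 3, so that is the treewidth.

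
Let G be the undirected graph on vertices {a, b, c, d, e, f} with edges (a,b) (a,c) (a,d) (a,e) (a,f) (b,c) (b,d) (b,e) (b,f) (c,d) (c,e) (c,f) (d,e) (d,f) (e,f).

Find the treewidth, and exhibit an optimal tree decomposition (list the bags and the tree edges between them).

A single bag containing all 6 vertices is trivially a valid decomposition of width 5. Conversely, {a, b, c, d, e, f} is a clique of size 6, and the vertices of any clique must share a bag in every tree decomposition; so some bag has ≥ 6 vertices and tw(G) ≥ 5. Combining the bounds, tw(G) = 5.

Treewidth 5.
One such decomposition:
Bags: B1 = {a, b, c, d, e, f}
Tree: (single bag)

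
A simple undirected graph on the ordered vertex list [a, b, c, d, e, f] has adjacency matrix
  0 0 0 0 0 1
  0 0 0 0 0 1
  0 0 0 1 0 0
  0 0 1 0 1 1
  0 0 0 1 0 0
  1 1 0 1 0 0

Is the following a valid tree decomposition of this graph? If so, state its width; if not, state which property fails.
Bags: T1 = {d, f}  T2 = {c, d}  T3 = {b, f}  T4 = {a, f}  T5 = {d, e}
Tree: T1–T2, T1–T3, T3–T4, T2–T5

Yes; width 1.

Vertex coverage: the bags together contain {a, b, c, d, e, f}, the full vertex set. Edge coverage: each edge of G has both endpoints in at least one bag. Running intersection: for every vertex, the bags containing it form a connected subtree. All three properties hold, so this is a valid tree decomposition of width max|bag| − 1 = 1, and hence tw(G) ≤ 1.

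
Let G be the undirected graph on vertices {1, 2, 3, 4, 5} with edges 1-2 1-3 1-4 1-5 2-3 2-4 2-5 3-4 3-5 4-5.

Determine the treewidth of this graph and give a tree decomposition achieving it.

Treewidth 4.
One such decomposition:
Bags: B1 = {1, 2, 3, 4, 5}
Tree: (single bag)

A single bag containing all 5 vertices is trivially a valid decomposition of width 4. On the other hand G contains the 5-clique {1, 2, 3, 4, 5}. A clique must lie in a single bag of any decomposition, so no decomposition can have width below 4. The upper and lower bounds meet at 4, so that is the treewidth.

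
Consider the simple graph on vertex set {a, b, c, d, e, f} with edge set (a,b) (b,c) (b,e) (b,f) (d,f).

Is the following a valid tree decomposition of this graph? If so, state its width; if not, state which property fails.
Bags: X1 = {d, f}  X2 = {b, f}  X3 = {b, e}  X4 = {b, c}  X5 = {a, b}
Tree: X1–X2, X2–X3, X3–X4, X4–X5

Checking the three conditions: (i) the bags cover all of {a, b, c, d, e, f}; (ii) for each edge, some bag contains both endpoints; (iii) the bags containing any fixed vertex form a subtree. All hold, so the decomposition is valid with width 2 − 1 = 1.

Yes; width 1.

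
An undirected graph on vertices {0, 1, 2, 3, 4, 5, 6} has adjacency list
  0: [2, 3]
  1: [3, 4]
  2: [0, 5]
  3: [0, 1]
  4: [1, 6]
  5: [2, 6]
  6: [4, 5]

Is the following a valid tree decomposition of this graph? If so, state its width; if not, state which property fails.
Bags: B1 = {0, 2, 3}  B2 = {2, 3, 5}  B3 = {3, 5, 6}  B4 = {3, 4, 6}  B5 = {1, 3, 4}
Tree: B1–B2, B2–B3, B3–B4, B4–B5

Checking the three conditions: (i) the bags cover all of {0, 1, 2, 3, 4, 5, 6}; (ii) for each edge, some bag contains both endpoints; (iii) the bags containing any fixed vertex form a subtree. All hold, so the decomposition is valid with width 3 − 1 = 2.

Yes; width 2.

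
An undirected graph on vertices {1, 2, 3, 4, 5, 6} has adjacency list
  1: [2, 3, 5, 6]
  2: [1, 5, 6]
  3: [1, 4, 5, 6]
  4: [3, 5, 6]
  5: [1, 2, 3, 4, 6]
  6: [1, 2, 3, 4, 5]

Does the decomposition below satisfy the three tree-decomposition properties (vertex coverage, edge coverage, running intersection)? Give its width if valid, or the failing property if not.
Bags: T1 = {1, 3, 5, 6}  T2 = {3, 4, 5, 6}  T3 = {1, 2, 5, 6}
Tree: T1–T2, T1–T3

Every vertex of G appears in some bag (union = {1, 2, 3, 4, 5, 6}); every edge is covered by a bag; and for each vertex v the set of bags containing v is connected in the bag tree. The decomposition is therefore valid. The largest bag has 4 vertices, so the width is 3.

Yes; width 3.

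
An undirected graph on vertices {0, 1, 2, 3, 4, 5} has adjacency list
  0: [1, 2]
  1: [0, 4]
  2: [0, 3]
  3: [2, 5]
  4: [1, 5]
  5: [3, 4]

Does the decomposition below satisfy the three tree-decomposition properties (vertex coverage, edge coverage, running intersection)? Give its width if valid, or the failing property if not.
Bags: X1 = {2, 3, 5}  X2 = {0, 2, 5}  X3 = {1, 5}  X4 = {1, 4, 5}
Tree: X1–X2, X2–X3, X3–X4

No — edge (0,1) lies in no bag.

A tree decomposition must satisfy three properties: every vertex lies in some bag; for every edge, both endpoints lie together in some bag; and for every vertex, the bags containing it form a connected subtree. Here edge (0,1) lies in no bag, so the decomposition is invalid.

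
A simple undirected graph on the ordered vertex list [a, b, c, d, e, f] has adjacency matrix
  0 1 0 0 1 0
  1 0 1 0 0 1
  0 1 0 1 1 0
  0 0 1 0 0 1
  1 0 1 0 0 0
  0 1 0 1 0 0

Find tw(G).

2

A width-2 tree decomposition is:
Bags: B1 = {a, c, e}  B2 = {a, b, c}  B3 = {b, c, d}  B4 = {b, d, f}
Tree: B1–B2, B2–B3, B3–B4
The largest bag has 3 vertices, giving width 2; this decomposition certifies tw(G) ≤ 2. The edges e–a–b–c–e form a cycle, so G is not a tree and its treewidth is at least 2. The upper and lower bounds meet at 2, so that is the treewidth.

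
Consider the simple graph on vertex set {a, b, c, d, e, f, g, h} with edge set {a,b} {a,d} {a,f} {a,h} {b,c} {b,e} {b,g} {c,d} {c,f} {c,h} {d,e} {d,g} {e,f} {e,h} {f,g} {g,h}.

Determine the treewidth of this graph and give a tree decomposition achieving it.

Each bag holds 5 vertices, so the decomposition has width 4, which upper-bounds the treewidth. For the lower bound: the 5 vertex sets {c,h}, {a,f}, {b,g}, {d}, {e} are disjoint, each induces a connected subgraph, and every pair is joined by at least one edge of G. Contracting each set to a single vertex therefore yields K_{5} as a minor, and since treewidth is minor-monotone, tw(G) ≥ tw(K_{5}) = 4. The upper and lower bounds meet at 4, so that is the treewidth.

Treewidth 4.
Bags: B1 = {b, c, d, f, h}  B2 = {a, b, d, f, h}  B3 = {b, d, f, g, h}  B4 = {b, d, e, f, h}
Tree: B1–B2, B2–B3, B3–B4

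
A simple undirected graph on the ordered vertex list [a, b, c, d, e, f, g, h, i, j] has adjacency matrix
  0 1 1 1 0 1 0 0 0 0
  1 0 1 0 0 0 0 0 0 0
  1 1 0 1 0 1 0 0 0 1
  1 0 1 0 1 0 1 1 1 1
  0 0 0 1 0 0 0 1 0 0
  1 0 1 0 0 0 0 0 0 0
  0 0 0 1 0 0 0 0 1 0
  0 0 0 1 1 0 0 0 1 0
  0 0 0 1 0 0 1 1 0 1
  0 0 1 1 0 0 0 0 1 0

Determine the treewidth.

A width-2 tree decomposition is:
Bags: B1 = {c, d, j}  B2 = {d, i, j}  B3 = {a, c, d}  B4 = {d, h, i}  B5 = {a, b, c}  B6 = {d, e, h}  B7 = {a, c, f}  B8 = {d, g, i}
Tree: B1–B2, B1–B3, B2–B4, B3–B5, B4–B6, B3–B7, B2–B8
Every bag has size at most 3, so the width is 3 − 1 = 2 and tw(G) ≤ 2. On the other hand G contains the 3-clique {d, e, h}. A clique must lie in a single bag of any decomposition, so no decomposition can have width below 2. The upper and lower bounds meet at 2, so that is the treewidth.

2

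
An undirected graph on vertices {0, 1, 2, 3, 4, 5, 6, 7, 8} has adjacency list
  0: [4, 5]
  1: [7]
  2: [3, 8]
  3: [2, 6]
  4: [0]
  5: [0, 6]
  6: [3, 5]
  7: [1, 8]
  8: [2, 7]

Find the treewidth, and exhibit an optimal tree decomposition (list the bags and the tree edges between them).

Every bag has size at most 2, so the width is 2 − 1 = 1 and tw(G) ≤ 1. Any graph with an edge has treewidth ≥ 1, and G has the edge 1–7. The upper and lower bounds meet at 1, so that is the treewidth.

Treewidth 1.
One optimal decomposition is:
Bags: B1 = {1, 7}  B2 = {7, 8}  B3 = {2, 8}  B4 = {2, 3}  B5 = {3, 6}  B6 = {5, 6}  B7 = {0, 5}  B8 = {0, 4}
Tree: B1–B2, B2–B3, B3–B4, B4–B5, B5–B6, B6–B7, B7–B8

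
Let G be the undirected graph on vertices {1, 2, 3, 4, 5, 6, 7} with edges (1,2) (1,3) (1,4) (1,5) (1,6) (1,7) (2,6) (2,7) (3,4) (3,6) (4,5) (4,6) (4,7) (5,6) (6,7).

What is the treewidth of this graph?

3

A width-3 tree decomposition is:
Bags: B1 = {1, 4, 6, 7}  B2 = {1, 4, 5, 6}  B3 = {1, 2, 6, 7}  B4 = {1, 3, 4, 6}
Tree: B1–B2, B1–B3, B2–B4
Every bag has size at most 4, so the width is 4 − 1 = 3 and tw(G) ≤ 3. For the lower bound, the 4 vertices {1, 2, 6, 7} are pairwise adjacent, and any tree decomposition puts a clique entirely inside one bag — forcing width ≥ 3. Therefore the treewidth is 3.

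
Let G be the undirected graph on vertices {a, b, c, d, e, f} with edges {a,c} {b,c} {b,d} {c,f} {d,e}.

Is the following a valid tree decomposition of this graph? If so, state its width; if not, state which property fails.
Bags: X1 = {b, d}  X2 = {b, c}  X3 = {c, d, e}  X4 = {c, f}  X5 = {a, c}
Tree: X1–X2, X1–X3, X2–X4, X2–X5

No — bags containing vertex c are not connected in the tree.

A tree decomposition must satisfy three properties: every vertex lies in some bag; for every edge, both endpoints lie together in some bag; and for every vertex, the bags containing it form a connected subtree. Here bags containing vertex c are not connected in the tree, so the decomposition is invalid.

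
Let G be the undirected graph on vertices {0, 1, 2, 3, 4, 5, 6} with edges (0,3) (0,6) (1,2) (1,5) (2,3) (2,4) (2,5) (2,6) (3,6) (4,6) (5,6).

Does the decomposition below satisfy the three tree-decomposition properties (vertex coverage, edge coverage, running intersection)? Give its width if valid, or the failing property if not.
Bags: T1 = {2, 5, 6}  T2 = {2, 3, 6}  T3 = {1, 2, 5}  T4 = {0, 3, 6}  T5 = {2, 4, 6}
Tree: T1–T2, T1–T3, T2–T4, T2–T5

Checking the three conditions: (i) the bags cover all of {0, 1, 2, 3, 4, 5, 6}; (ii) for each edge, some bag contains both endpoints; (iii) the bags containing any fixed vertex form a subtree. All hold, so the decomposition is valid with width 3 − 1 = 2.

Yes; width 2.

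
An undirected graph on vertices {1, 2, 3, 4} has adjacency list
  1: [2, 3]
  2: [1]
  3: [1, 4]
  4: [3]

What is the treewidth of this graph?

1

A width-1 tree decomposition is:
Bags: B1 = {3, 4}  B2 = {1, 3}  B3 = {1, 2}
Tree: B1–B2, B2–B3
Every bag has size at most 2, so the width is 2 − 1 = 1 and tw(G) ≤ 1. G has an edge, so its treewidth is at least 1. Hence tw(G) = 1 exactly.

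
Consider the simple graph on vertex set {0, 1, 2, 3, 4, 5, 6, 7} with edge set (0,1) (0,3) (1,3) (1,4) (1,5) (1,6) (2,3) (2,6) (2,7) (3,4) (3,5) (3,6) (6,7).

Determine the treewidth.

2

A width-2 tree decomposition is:
Bags: B1 = {1, 3, 6}  B2 = {2, 3, 6}  B3 = {2, 6, 7}  B4 = {0, 1, 3}  B5 = {1, 3, 5}  B6 = {1, 3, 4}
Tree: B1–B2, B2–B3, B1–B4, B4–B5, B4–B6
Each bag holds 3 vertices, so the decomposition has width 2, which upper-bounds the treewidth. Conversely, {0, 1, 3} is a clique of size 3, and the vertices of any clique must share a bag in every tree decomposition; so some bag has ≥ 3 vertices and tw(G) ≥ 2. Therefore the treewidth is 2.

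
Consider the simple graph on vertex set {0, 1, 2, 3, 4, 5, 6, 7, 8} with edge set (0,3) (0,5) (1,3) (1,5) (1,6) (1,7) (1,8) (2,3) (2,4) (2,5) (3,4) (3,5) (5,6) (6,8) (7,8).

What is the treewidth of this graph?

A width-2 tree decomposition is:
Bags: B1 = {2, 3, 5}  B2 = {1, 3, 5}  B3 = {0, 3, 5}  B4 = {1, 5, 6}  B5 = {1, 6, 8}  B6 = {2, 3, 4}  B7 = {1, 7, 8}
Tree: B1–B2, B1–B3, B2–B4, B4–B5, B1–B6, B5–B7
Each bag holds 3 vertices, so the decomposition has width 2, which upper-bounds the treewidth. On the other hand G contains the 3-clique {0, 3, 5}. A clique must lie in a single bag of any decomposition, so no decomposition can have width below 2. Combining the bounds, tw(G) = 2.

2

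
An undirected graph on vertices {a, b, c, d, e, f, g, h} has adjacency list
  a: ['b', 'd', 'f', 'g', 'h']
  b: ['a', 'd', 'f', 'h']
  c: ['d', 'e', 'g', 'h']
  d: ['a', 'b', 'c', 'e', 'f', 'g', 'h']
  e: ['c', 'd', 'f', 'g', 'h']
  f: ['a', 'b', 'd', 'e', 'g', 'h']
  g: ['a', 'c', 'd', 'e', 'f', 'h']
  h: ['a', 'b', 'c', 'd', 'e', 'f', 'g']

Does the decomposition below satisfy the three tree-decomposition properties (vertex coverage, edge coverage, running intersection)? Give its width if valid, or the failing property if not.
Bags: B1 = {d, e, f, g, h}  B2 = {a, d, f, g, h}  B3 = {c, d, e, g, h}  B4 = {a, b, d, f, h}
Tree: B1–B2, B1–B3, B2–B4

Yes; width 4.

Checking the three conditions: (i) the bags cover all of {a, b, c, d, e, f, g, h}; (ii) for each edge, some bag contains both endpoints; (iii) the bags containing any fixed vertex form a subtree. All hold, so the decomposition is valid with width 5 − 1 = 4.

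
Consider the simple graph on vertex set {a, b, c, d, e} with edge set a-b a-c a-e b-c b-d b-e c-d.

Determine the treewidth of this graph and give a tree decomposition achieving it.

Treewidth 2.
One optimal decomposition is:
Bags: B1 = {a, b, c}  B2 = {a, b, e}  B3 = {b, c, d}
Tree: B1–B2, B1–B3

Each bag holds 3 vertices, so the decomposition has width 2, which upper-bounds the treewidth. Conversely, {a, b, e} is a clique of size 3, and the vertices of any clique must share a bag in every tree decomposition; so some bag has ≥ 3 vertices and tw(G) ≥ 2. The upper and lower bounds meet at 2, so that is the treewidth.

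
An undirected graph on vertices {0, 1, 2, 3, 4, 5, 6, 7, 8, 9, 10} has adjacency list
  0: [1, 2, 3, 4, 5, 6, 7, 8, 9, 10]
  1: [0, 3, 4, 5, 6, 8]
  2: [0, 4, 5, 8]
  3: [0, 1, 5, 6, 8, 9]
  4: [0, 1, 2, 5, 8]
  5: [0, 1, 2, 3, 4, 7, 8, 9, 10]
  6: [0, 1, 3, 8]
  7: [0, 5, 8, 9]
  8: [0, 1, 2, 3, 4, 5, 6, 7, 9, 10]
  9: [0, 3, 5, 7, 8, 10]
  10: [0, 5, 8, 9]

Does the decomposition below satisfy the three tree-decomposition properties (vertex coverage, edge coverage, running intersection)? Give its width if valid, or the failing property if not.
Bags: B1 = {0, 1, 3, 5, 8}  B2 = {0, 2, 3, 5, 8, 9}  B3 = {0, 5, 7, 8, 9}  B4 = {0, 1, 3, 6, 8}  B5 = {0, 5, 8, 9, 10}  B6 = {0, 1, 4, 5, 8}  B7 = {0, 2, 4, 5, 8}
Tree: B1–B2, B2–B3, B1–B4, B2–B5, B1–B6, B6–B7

A tree decomposition must satisfy three properties: every vertex lies in some bag; for every edge, both endpoints lie together in some bag; and for every vertex, the bags containing it form a connected subtree. Here bags containing vertex 2 are not connected in the tree, so the decomposition is invalid.

No — bags containing vertex 2 are not connected in the tree.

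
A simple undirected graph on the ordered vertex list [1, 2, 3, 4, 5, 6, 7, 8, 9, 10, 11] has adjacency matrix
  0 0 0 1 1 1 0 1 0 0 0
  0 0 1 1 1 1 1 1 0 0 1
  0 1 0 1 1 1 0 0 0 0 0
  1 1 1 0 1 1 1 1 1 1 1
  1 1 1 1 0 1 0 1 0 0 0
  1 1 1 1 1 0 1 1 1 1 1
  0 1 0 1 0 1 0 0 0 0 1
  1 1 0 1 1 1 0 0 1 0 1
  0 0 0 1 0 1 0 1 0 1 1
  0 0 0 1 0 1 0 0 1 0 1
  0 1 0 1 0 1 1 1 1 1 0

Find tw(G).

4

A width-4 tree decomposition is:
Bags: B1 = {4, 6, 8, 9, 11}  B2 = {2, 4, 6, 8, 11}  B3 = {2, 4, 6, 7, 11}  B4 = {2, 4, 5, 6, 8}  B5 = {2, 3, 4, 5, 6}  B6 = {1, 4, 5, 6, 8}  B7 = {4, 6, 9, 10, 11}
Tree: B1–B2, B2–B3, B2–B4, B4–B5, B4–B6, B1–B7
The largest bag has 5 vertices, giving width 4; this decomposition certifies tw(G) ≤ 4. For the lower bound, the 5 vertices {1, 4, 5, 6, 8} are pairwise adjacent, and any tree decomposition puts a clique entirely inside one bag — forcing width ≥ 4. Hence tw(G) = 4 exactly.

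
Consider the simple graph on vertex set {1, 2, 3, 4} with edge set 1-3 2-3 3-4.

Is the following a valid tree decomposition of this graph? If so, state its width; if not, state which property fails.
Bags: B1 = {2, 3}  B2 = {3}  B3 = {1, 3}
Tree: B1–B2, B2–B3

A tree decomposition must satisfy three properties: every vertex lies in some bag; for every edge, both endpoints lie together in some bag; and for every vertex, the bags containing it form a connected subtree. Here vertex 4 appears in no bag, so the decomposition is invalid.

No — vertex 4 appears in no bag.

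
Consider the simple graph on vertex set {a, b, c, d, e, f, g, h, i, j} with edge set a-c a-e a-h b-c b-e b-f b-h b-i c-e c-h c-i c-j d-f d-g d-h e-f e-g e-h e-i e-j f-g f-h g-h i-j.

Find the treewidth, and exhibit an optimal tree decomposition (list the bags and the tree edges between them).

Treewidth 3.
Bags: B1 = {b, c, e, i}  B2 = {b, c, e, h}  B3 = {c, e, i, j}  B4 = {b, e, f, h}  B5 = {a, c, e, h}  B6 = {e, f, g, h}  B7 = {d, f, g, h}
Tree: B1–B2, B1–B3, B2–B4, B2–B5, B4–B6, B6–B7

The largest bag has 4 vertices, giving width 3; this decomposition certifies tw(G) ≤ 3. For the lower bound, the 4 vertices {d, f, g, h} are pairwise adjacent, and any tree decomposition puts a clique entirely inside one bag — forcing width ≥ 3. Hence tw(G) = 3 exactly.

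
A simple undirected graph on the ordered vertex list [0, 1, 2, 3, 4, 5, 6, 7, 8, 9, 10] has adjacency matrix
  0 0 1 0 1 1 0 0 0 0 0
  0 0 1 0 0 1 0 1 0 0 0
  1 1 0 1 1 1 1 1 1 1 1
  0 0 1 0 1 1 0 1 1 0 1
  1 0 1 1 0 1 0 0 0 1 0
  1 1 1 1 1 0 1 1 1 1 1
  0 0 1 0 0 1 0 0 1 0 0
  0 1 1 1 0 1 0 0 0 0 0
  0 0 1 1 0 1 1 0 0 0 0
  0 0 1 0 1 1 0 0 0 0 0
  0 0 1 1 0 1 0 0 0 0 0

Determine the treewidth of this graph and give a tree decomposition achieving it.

Every bag has size at most 4, so the width is 4 − 1 = 3 and tw(G) ≤ 3. For the lower bound, the 4 vertices {0, 2, 4, 5} are pairwise adjacent, and any tree decomposition puts a clique entirely inside one bag — forcing width ≥ 3. The upper and lower bounds meet at 3, so that is the treewidth.

Treewidth 3.
One optimal decomposition is:
Bags: B1 = {2, 3, 4, 5}  B2 = {2, 3, 5, 7}  B3 = {2, 3, 5, 10}  B4 = {1, 2, 5, 7}  B5 = {2, 4, 5, 9}  B6 = {0, 2, 4, 5}  B7 = {2, 3, 5, 8}  B8 = {2, 5, 6, 8}
Tree: B1–B2, B1–B3, B2–B4, B1–B5, B1–B6, B2–B7, B7–B8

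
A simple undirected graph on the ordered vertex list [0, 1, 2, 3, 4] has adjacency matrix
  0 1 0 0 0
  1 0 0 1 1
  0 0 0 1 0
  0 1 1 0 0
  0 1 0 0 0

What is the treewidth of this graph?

A width-1 tree decomposition is:
Bags: B1 = {2, 3}  B2 = {1, 3}  B3 = {0, 1}  B4 = {1, 4}
Tree: B1–B2, B2–B3, B2–B4
Every bag has size at most 2, so the width is 2 − 1 = 1 and tw(G) ≤ 1. Any graph with an edge has treewidth ≥ 1, and G has the edge 2–3. Therefore the treewidth is 1.

1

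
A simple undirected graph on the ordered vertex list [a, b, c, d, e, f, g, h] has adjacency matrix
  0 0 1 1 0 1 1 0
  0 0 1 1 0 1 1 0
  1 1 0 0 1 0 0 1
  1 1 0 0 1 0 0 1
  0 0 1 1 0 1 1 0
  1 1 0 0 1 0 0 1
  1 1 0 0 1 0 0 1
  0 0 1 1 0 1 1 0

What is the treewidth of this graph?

A width-4 tree decomposition is:
Bags: B1 = {a, b, d, e, h}  B2 = {a, b, c, e, h}  B3 = {a, b, e, f, h}  B4 = {a, b, e, g, h}
Tree: B1–B2, B2–B3, B3–B4
Every bag has size at most 5, so the width is 5 − 1 = 4 and tw(G) ≤ 4. For the lower bound: the 5 vertex sets {d,h}, {a,c}, {e,f}, {b}, {g} are disjoint, each induces a connected subgraph, and every pair is joined by at least one edge of G. Contracting each set to a single vertex therefore yields K_{5} as a minor, and since treewidth is minor-monotone, tw(G) ≥ tw(K_{5}) = 4. The upper and lower bounds meet at 4, so that is the treewidth.

4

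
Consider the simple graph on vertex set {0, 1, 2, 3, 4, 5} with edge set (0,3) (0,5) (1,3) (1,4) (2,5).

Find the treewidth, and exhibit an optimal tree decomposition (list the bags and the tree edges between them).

The largest bag has 2 vertices, giving width 1; this decomposition certifies tw(G) ≤ 1. Any graph with an edge has treewidth ≥ 1, and G has the edge 4–1. Combining the bounds, tw(G) = 1.

Treewidth 1.
One optimal decomposition is:
Bags: B1 = {1, 4}  B2 = {1, 3}  B3 = {0, 3}  B4 = {0, 5}  B5 = {2, 5}
Tree: B1–B2, B2–B3, B3–B4, B4–B5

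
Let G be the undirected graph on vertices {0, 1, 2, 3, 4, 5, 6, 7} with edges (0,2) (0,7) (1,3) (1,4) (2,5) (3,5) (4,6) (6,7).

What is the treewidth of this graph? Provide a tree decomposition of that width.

Treewidth 2.
One optimal decomposition is:
Bags: B1 = {4, 6, 7}  B2 = {0, 4, 7}  B3 = {0, 2, 4}  B4 = {2, 4, 5}  B5 = {3, 4, 5}  B6 = {1, 3, 4}
Tree: B1–B2, B2–B3, B3–B4, B4–B5, B5–B6

The largest bag has 3 vertices, giving width 2; this decomposition certifies tw(G) ≤ 2. For the lower bound, G contains the cycle 4–6–7–0–2–5–3–1–4, so G is not a forest; only forests have treewidth ≤ 1, hence tw(G) ≥ 2. Therefore the treewidth is 2.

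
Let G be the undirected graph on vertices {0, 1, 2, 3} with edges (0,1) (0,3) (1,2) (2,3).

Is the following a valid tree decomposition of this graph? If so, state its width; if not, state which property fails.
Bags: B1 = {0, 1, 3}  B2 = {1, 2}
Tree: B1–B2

No — edge (3,2) lies in no bag.

A tree decomposition must satisfy three properties: every vertex lies in some bag; for every edge, both endpoints lie together in some bag; and for every vertex, the bags containing it form a connected subtree. Here edge (3,2) lies in no bag, so the decomposition is invalid.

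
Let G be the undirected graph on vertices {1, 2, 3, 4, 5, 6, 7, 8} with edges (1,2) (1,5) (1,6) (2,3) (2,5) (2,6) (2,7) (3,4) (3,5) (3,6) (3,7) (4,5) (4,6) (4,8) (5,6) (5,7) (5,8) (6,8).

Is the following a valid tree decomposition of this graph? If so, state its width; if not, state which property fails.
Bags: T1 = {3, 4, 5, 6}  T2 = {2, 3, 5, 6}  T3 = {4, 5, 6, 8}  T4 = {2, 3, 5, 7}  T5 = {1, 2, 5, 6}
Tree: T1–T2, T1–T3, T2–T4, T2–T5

Every vertex of G appears in some bag (union = {1, 2, 3, 4, 5, 6, 7, 8}); every edge is covered by a bag; and for each vertex v the set of bags containing v is connected in the bag tree. The decomposition is therefore valid. The largest bag has 4 vertices, so the width is 3.

Yes; width 3.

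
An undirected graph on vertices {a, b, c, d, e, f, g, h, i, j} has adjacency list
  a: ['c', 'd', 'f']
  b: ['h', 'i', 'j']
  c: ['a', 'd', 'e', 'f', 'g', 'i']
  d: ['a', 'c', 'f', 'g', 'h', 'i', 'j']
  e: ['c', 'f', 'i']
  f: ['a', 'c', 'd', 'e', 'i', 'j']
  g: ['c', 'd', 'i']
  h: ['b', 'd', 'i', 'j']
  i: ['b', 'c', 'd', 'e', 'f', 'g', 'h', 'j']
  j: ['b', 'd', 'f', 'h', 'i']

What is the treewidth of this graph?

A width-3 tree decomposition is:
Bags: B1 = {c, d, f, i}  B2 = {d, f, i, j}  B3 = {d, h, i, j}  B4 = {c, d, g, i}  B5 = {a, c, d, f}  B6 = {b, h, i, j}  B7 = {c, e, f, i}
Tree: B1–B2, B2–B3, B1–B4, B1–B5, B3–B6, B1–B7
Each bag holds 4 vertices, so the decomposition has width 3, which upper-bounds the treewidth. For the lower bound, the 4 vertices {a, c, d, f} are pairwise adjacent, and any tree decomposition puts a clique entirely inside one bag — forcing width ≥ 3. The upper and lower bounds meet at 3, so that is the treewidth.

3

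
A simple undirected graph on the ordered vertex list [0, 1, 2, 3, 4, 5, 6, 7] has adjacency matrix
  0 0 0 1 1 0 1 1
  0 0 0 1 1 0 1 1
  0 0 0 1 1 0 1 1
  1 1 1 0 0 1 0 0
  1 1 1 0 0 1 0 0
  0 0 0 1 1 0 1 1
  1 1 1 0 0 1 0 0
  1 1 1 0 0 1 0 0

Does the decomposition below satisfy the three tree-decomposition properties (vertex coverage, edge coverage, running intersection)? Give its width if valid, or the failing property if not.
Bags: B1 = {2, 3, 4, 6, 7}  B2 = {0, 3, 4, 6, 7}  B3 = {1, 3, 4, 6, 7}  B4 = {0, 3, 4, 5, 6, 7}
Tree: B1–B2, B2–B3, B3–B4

A tree decomposition must satisfy three properties: every vertex lies in some bag; for every edge, both endpoints lie together in some bag; and for every vertex, the bags containing it form a connected subtree. Here bags containing vertex 0 are not connected in the tree, so the decomposition is invalid.

No — bags containing vertex 0 are not connected in the tree.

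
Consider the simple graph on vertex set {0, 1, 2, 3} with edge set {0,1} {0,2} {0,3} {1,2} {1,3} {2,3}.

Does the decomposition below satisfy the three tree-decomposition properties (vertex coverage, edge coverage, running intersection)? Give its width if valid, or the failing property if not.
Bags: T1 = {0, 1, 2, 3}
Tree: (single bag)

Yes; width 3.

Every vertex of G appears in some bag (union = {0, 1, 2, 3}); every edge is covered by a bag; and for each vertex v the set of bags containing v is connected in the bag tree. The decomposition is therefore valid. The largest bag has 4 vertices, so the width is 3.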